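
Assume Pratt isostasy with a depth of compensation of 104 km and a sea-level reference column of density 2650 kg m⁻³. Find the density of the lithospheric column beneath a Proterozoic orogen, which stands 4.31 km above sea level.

Pratt balance: ρ_ref D = ρ (D + h).
ρ = ρ_ref D/(D + h) = 2650 × 104 km/(104 km + 4.31 km) = 2540 kg m⁻³.

2540 kg m⁻³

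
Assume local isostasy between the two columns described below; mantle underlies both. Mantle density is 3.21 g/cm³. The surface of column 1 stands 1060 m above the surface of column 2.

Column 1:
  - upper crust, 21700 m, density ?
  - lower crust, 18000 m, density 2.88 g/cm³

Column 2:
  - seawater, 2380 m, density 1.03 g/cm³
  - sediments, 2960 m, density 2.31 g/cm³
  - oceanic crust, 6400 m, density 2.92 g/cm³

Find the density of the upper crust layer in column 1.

Take the compensation level at the base of the deeper column (depth z_c below the surface of column 1) and equate Σ ρ_i t_i down to z_c; mantle fills any gap and the z_c terms cancel.
Column 1: 21700×ρ + 18000×2.88 + (z_c − 39700)×3.21
Column 2: 1060×0 + 2380×1.03 + 2960×2.31 + 6400×2.92 + (z_c − 1060 − 11740)×3.21
The z_c×3.21 term appears on both sides and cancels. Collect the known terms of each column as K = Σ(ρt)_known − 3.21 × (depth of known layers): K_1 = 51840 − 3.21×39700 = −75597; K_2 = 27977 − 3.21×(1060 + 11740) = −13111.
Balance: K_1 + 21700×ρ = K_2, so ρ = (K_2 − K_1)/21700 = 62486/21700 = 2.88 g/cm³.

2.88 g/cm³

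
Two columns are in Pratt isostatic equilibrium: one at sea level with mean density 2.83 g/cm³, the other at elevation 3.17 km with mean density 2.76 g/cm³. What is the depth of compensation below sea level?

ρ_ref D = ρ (D + h) → D (ρ_ref − ρ) = ρ h.
D = ρ h/(ρ_ref − ρ) = 2.76 × 3.17 km/(2.83 − 2.76) = 125 km.

125 km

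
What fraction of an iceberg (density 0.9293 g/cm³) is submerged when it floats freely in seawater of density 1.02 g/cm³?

0.911

Submerged fraction = ρ_obj/ρ_fluid = 0.9293/1.02 = 0.911.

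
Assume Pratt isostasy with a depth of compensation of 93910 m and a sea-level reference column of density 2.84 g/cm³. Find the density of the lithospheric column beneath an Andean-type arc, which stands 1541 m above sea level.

2.79 g/cm³

Pratt balance: ρ_ref D = ρ (D + h).
ρ = ρ_ref D/(D + h) = 2.84 × 93910 m/(93910 m + 1541 m) = 2.79 g/cm³.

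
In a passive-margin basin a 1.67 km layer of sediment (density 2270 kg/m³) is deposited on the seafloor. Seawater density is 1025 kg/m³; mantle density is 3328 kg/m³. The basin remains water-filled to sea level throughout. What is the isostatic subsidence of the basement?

Submarine loading: the sediment displaces seawater, and the subsidence is in turn flooded, so s (ρ_m − ρ_w) = t (ρ_sed − ρ_w).
s = 1.67 km × (2270 − 1025) / (3328 − 1025) = 0.903 km.

0.903 km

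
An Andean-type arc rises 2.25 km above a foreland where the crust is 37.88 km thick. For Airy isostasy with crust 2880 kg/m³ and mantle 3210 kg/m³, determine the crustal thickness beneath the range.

Root depth r = h ρ_c / (ρ_m − ρ_c) = 2.25 km × 2880 / 330 = 19.64 km.
Total thickness = T + h + r = 37.88 km + 2.25 km + 19.64 km = 59.8 km.

59.8 km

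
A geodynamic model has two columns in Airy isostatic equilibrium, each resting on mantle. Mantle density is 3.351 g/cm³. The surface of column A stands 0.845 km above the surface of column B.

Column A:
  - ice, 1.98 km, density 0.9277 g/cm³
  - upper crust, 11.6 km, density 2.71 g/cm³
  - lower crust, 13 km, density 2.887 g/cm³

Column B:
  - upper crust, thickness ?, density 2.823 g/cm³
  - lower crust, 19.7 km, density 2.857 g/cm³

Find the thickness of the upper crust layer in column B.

Take the compensation level at the base of the deeper column (depth z_c below the surface of column A) and equate Σ ρ_i t_i down to z_c; mantle fills any gap and the z_c terms cancel.
Column A: 1.98×0.9277 + 11.6×2.71 + 13×2.887 + (z_c − 26.58)×3.351
Column B: 0.845×0 + x×2.823 + 19.7×2.857 + (z_c − 0.845 − 19.7 − x)×3.351
The z_c×3.351 term appears on both sides and cancels. Collect the known terms of each column as K = Σ(ρt)_known − 3.351 × (depth of known layers): K_A = 70.803846 − 3.351×26.58 = −18.265734; K_B = 56.2829 − 3.351×(0.845 + 19.7) = −12.563395.
Balance: K_A = K_B − x×(3.351 − 2.823), so x = (K_B − K_A)/(3.351 − 2.823) = 5.70234/0.528 = 10.8 km.

10.8 km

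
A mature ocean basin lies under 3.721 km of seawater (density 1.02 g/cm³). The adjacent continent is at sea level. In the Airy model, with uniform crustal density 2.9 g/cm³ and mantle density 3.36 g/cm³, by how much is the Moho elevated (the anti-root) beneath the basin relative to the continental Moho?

15.2 km

Equating mass per unit area of the two columns: replacing crust with seawater at the top is compensated by replacing crust with mantle at the base: d (ρ_c − ρ_w) = a (ρ_m − ρ_c).
a = d (ρ_c − ρ_w)/(ρ_m − ρ_c) = 3.721 km × 1.88/0.46 = 15.2 km.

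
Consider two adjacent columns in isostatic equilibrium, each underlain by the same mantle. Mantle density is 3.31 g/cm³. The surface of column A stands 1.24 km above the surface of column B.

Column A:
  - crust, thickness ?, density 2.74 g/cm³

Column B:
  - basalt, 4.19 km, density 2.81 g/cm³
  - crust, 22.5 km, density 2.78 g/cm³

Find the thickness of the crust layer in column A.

Take the compensation level at the base of the deeper column (depth z_c below the surface of column A) and equate Σ ρ_i t_i down to z_c; mantle fills any gap and the z_c terms cancel.
Column A: x×2.74 + (z_c − 0 − x)×3.31
Column B: 1.24×0 + 4.19×2.81 + 22.5×2.78 + (z_c − 1.24 − 26.69)×3.31
The z_c×3.31 term appears on both sides and cancels. Collect the known terms of each column as K = Σ(ρt)_known − 3.31 × (depth of known layers): K_A = 0 − 3.31×0 = 0; K_B = 74.3239 − 3.31×(1.24 + 26.69) = −18.1244.
Balance: K_A − x×(3.31 − 2.74) = K_B, so x = (K_A − K_B)/(3.31 − 2.74) = 18.1244/0.57 = 31.8 km.

31.8 km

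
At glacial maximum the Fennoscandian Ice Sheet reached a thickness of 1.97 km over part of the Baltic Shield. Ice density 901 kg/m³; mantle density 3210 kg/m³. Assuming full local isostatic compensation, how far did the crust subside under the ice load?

0.553 km

Balancing pressure at the compensation depth: the ice load ρ_ice t is balanced by mantle displaced below, ρ_m s.
s = t ρ_ice / ρ_m = 1.97 km × 901/3210 = 0.553 km.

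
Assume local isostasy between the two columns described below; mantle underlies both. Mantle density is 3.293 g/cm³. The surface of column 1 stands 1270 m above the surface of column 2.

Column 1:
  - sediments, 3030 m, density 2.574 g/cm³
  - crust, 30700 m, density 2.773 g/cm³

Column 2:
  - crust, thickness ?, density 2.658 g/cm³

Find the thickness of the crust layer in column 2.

22000 m

Take the compensation level at the base of the deeper column (depth z_c below the surface of column 1) and equate Σ ρ_i t_i down to z_c; mantle fills any gap and the z_c terms cancel.
Column 1: 3030×2.574 + 30700×2.773 + (z_c − 33730)×3.293
Column 2: 1270×0 + x×2.658 + (z_c − 1270 − 0 − x)×3.293
The z_c×3.293 term appears on both sides and cancels. Collect the known terms of each column as K = Σ(ρt)_known − 3.293 × (depth of known layers): K_1 = 92930.32 − 3.293×33730 = −18142.57; K_2 = 0 − 3.293×(1270 + 0) = −4182.11.
Balance: K_1 = K_2 − x×(3.293 − 2.658), so x = (K_2 − K_1)/(3.293 − 2.658) = 13960.5/0.635 = 22000 m.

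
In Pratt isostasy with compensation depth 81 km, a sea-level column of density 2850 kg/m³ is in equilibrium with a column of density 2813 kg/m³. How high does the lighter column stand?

ρ_ref D = ρ (D + h) → h = D (ρ_ref − ρ)/ρ.
h = 81 km × (2850 − 2813)/2813 = 1.07 km.

1.07 km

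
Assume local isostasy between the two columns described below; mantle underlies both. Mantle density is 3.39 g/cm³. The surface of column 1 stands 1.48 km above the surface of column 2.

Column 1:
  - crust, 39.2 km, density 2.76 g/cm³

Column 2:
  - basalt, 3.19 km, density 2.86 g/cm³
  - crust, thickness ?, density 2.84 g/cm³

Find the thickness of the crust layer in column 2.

Take the compensation level at the base of the deeper column (depth z_c below the surface of column 1) and equate Σ ρ_i t_i down to z_c; mantle fills any gap and the z_c terms cancel.
Column 1: 39.2×2.76 + (z_c − 39.2)×3.39
Column 2: 1.48×0 + 3.19×2.86 + x×2.84 + (z_c − 1.48 − 3.19 − x)×3.39
The z_c×3.39 term appears on both sides and cancels. Collect the known terms of each column as K = Σ(ρt)_known − 3.39 × (depth of known layers): K_1 = 108.192 − 3.39×39.2 = −24.696; K_2 = 9.1234 − 3.39×(1.48 + 3.19) = −6.7079.
Balance: K_1 = K_2 − x×(3.39 − 2.84), so x = (K_2 − K_1)/(3.39 − 2.84) = 17.9881/0.55 = 32.7 km.

32.7 km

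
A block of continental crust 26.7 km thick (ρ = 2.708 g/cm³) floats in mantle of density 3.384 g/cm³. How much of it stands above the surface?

Floating equilibrium: submerged depth d = t ρ_obj/ρ_fluid = 26.7 km × 2.708/3.384 = 21.37 km.
Freeboard = t − d = 26.7 km − 21.37 km = 5.33 km.

5.33 km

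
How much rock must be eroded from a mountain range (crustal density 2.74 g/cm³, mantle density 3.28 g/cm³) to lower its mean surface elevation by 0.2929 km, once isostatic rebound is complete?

Net drop Δ = e − u = e − e ρ_c/ρ_m = e (ρ_m − ρ_c)/ρ_m.
e = Δ ρ_m/(ρ_m − ρ_c) = 0.2929 km × 3.28/0.54 = 1.78 km.

1.78 km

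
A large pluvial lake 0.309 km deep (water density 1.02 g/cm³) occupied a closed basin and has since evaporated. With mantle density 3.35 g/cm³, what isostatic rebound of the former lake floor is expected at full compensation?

0.0941 km

u = d ρ_w/ρ_m = 0.309 km × 1.02/3.35 = 0.0941 km.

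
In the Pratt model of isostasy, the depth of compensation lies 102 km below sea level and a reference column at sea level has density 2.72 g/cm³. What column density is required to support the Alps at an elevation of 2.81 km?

Pratt balance: ρ_ref D = ρ (D + h).
ρ = ρ_ref D/(D + h) = 2.72 × 102 km/(102 km + 2.81 km) = 2.65 g/cm³.

2.65 g/cm³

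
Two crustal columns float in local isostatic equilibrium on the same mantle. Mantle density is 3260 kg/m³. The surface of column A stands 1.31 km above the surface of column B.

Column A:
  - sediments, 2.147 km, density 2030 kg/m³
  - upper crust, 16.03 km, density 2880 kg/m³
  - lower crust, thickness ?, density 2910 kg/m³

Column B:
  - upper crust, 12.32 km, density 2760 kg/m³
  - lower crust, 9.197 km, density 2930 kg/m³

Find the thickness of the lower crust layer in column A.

13.5 km

Take the compensation level at the base of the deeper column (depth z_c below the surface of column A) and equate Σ ρ_i t_i down to z_c; mantle fills any gap and the z_c terms cancel.
Column A: 2.147×2030 + 16.03×2880 + x×2910 + (z_c − 18.177 − x)×3260
Column B: 1.31×0 + 12.32×2760 + 9.197×2930 + (z_c − 1.31 − 21.517)×3260
The z_c×3260 term appears on both sides and cancels. Collect the known terms of each column as K = Σ(ρt)_known − 3260 × (depth of known layers): K_A = 50524.81 − 3260×18.177 = −8732.21; K_B = 60950.41 − 3260×(1.31 + 21.517) = −13465.61.
Balance: K_A − x×(3260 − 2910) = K_B, so x = (K_A − K_B)/(3260 − 2910) = 4733.4/350 = 13.5 km.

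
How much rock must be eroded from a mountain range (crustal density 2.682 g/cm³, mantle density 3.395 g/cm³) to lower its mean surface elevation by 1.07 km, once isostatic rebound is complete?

5.09 km

Net drop Δ = e − u = e − e ρ_c/ρ_m = e (ρ_m − ρ_c)/ρ_m.
e = Δ ρ_m/(ρ_m − ρ_c) = 1.07 km × 3.395/0.713 = 5.09 km.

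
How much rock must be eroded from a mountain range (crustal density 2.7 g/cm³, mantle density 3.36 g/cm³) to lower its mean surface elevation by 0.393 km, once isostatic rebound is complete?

2 km

Net drop Δ = e − u = e − e ρ_c/ρ_m = e (ρ_m − ρ_c)/ρ_m.
e = Δ ρ_m/(ρ_m − ρ_c) = 0.393 km × 3.36/0.66 = 2 km.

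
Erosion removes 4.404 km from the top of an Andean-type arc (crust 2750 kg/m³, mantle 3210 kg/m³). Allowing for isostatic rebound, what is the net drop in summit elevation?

Rebound u = e ρ_c/ρ_m = 4.404 km × 2750/3210 = 3.773 km.
Net surface drop = e − u = 4.404 km − 3.773 km = e (ρ_m − ρ_c)/ρ_m = 0.631 km.

0.631 km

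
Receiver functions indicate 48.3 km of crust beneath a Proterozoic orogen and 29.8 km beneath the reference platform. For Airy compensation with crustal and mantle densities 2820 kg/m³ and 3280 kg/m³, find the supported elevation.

2.59 km

Excess crust Δ = 48.3 km − 29.8 km = 18.5 km, split between elevation h and root r with h + r = Δ.
Airy balance ρ_c h = (ρ_m − ρ_c) r gives r = h ρ_c/(ρ_m − ρ_c), so h (1 + ρ_c/(ρ_m − ρ_c)) = Δ, i.e. h = Δ (ρ_m − ρ_c)/ρ_m.
h = 18.5 km × 460/3280 = 2.59 km.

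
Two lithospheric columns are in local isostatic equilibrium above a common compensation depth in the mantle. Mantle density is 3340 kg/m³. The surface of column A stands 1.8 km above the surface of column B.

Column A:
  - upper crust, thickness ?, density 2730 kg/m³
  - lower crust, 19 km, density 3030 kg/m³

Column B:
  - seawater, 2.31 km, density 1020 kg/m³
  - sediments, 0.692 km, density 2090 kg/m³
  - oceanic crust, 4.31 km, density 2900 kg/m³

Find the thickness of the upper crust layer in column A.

Take the compensation level at the base of the deeper column (depth z_c below the surface of column A) and equate Σ ρ_i t_i down to z_c; mantle fills any gap and the z_c terms cancel.
Column A: x×2730 + 19×3030 + (z_c − 19 − x)×3340
Column B: 1.8×0 + 2.31×1020 + 0.692×2090 + 4.31×2900 + (z_c − 1.8 − 7.312)×3340
The z_c×3340 term appears on both sides and cancels. Collect the known terms of each column as K = Σ(ρt)_known − 3340 × (depth of known layers): K_A = 57570 − 3340×19 = −5890; K_B = 16301.48 − 3340×(1.8 + 7.312) = −14132.6.
Balance: K_A − x×(3340 − 2730) = K_B, so x = (K_A − K_B)/(3340 − 2730) = 8242.6/610 = 13.5 km.

13.5 km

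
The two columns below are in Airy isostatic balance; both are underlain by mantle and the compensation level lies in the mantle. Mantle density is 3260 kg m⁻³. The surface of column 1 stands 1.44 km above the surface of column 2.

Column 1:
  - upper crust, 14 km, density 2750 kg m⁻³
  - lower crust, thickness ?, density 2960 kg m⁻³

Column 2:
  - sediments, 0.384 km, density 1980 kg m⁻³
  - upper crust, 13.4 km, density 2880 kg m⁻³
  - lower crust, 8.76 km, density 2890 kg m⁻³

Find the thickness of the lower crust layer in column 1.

21.3 km

Take the compensation level at the base of the deeper column (depth z_c below the surface of column 1) and equate Σ ρ_i t_i down to z_c; mantle fills any gap and the z_c terms cancel.
Column 1: 14×2750 + x×2960 + (z_c − 14 − x)×3260
Column 2: 1.44×0 + 0.384×1980 + 13.4×2880 + 8.76×2890 + (z_c − 1.44 − 22.544)×3260
The z_c×3260 term appears on both sides and cancels. Collect the known terms of each column as K = Σ(ρt)_known − 3260 × (depth of known layers): K_1 = 38500 − 3260×14 = −7140; K_2 = 64668.72 − 3260×(1.44 + 22.544) = −13519.12.
Balance: K_1 − x×(3260 − 2960) = K_2, so x = (K_1 − K_2)/(3260 − 2960) = 6379.12/300 = 21.3 km.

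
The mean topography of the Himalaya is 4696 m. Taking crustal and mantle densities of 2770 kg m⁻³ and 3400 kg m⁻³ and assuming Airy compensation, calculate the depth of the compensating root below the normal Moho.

By Archimedes' principle applied to the lithosphere: the weight of the topography is balanced by the buoyancy of the root, ρ_c h = (ρ_m − ρ_c) r.
r = h · ρ_c / (ρ_m − ρ_c) = 4696 m × 2770 / (3400 − 2770) = 20600 m.

20600 m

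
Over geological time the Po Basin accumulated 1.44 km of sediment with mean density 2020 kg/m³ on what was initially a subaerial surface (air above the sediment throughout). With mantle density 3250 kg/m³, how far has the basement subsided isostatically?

Subaerial load: s = t ρ_sed / ρ_m = 1.44 km × 2020/3250 = 0.895 km.

0.895 km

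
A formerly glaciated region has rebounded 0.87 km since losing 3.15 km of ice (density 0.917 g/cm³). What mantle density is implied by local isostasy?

3.32 g/cm³

ρ_m = ρ_ice t / u = 0.917 × 3.15 km/0.87 km = 3.32 g/cm³.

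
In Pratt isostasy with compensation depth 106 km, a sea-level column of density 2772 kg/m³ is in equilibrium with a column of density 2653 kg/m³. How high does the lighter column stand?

ρ_ref D = ρ (D + h) → h = D (ρ_ref − ρ)/ρ.
h = 106 km × (2772 − 2653)/2653 = 4.75 km.

4.75 km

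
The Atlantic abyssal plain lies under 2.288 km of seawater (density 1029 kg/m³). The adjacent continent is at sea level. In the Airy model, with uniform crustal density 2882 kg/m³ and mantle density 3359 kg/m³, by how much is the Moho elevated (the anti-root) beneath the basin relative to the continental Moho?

Balancing pressure at the compensation depth: replacing crust with seawater at the top is compensated by replacing crust with mantle at the base: d (ρ_c − ρ_w) = a (ρ_m − ρ_c).
a = d (ρ_c − ρ_w)/(ρ_m − ρ_c) = 2.288 km × 1853/477 = 8.89 km.

8.89 km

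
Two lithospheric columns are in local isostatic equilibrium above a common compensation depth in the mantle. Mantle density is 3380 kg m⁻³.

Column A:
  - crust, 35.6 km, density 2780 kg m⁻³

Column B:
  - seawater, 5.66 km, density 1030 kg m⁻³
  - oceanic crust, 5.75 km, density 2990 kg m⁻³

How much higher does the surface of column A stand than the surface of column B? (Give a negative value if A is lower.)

For any compensation level in the mantle, the mantle terms cancel and isostasy reduces to e = (Σt_A − Σt_B) − (Σ(ρt)_A − Σ(ρt)_B) / ρ_m.
Σt_A = 35.6 km; Σt_B = 11.41 km; Σ(ρt)_A = 98968; Σ(ρt)_B = 23022.3 (in km·kg m⁻³).
e = (35.6 − 11.41) − (98968 − 23022.3) / 3380 = 1.72 km.

1.72 km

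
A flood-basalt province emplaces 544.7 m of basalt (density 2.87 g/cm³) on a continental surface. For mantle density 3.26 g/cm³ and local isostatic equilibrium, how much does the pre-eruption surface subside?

480 m

Subaerial loading: s = t ρ_load / ρ_m.
s = 544.7 m × 2.87/3.26 = 480 m.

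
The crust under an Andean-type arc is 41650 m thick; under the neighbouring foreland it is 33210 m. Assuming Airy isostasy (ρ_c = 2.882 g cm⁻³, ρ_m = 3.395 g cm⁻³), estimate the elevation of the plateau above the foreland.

1280 m

Excess crust Δ = 41650 m − 33210 m = 8440 m, split between elevation h and root r with h + r = Δ.
Airy balance ρ_c h = (ρ_m − ρ_c) r gives r = h ρ_c/(ρ_m − ρ_c), so h (1 + ρ_c/(ρ_m − ρ_c)) = Δ, i.e. h = Δ (ρ_m − ρ_c)/ρ_m.
h = 8440 m × 0.513/3.395 = 1280 m.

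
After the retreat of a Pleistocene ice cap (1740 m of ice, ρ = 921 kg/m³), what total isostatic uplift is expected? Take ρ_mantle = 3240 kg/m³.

Removing the load lets mantle flow back in; uplift u satisfies ρ_ice t = ρ_m u.
u = t ρ_ice/ρ_m = 1740 m × 921/3240 = 495 m.

495 m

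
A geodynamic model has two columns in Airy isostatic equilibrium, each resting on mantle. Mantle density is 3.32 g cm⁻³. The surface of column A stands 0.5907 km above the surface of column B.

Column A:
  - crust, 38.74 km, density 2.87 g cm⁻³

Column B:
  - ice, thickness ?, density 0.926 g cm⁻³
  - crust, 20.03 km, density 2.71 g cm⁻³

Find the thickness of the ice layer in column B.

1.36 km

Take the compensation level at the base of the deeper column (depth z_c below the surface of column A) and equate Σ ρ_i t_i down to z_c; mantle fills any gap and the z_c terms cancel.
Column A: 38.74×2.87 + (z_c − 38.74)×3.32
Column B: 0.5907×0 + x×0.926 + 20.03×2.71 + (z_c − 0.5907 − 20.03 − x)×3.32
The z_c×3.32 term appears on both sides and cancels. Collect the known terms of each column as K = Σ(ρt)_known − 3.32 × (depth of known layers): K_A = 111.1838 − 3.32×38.74 = −17.433; K_B = 54.2813 − 3.32×(0.5907 + 20.03) = −14.179424.
Balance: K_A = K_B − x×(3.32 − 0.926), so x = (K_B − K_A)/(3.32 − 0.926) = 3.25358/2.394 = 1.36 km.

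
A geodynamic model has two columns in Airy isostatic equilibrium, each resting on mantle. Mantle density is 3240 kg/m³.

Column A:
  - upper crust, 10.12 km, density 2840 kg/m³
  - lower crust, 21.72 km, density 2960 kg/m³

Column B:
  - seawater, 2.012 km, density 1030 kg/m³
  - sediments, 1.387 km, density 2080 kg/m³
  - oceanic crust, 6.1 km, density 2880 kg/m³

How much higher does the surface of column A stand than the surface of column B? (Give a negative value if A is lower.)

For any compensation level in the mantle, the mantle terms cancel and isostasy reduces to e = (Σt_A − Σt_B) − (Σ(ρt)_A − Σ(ρt)_B) / ρ_m.
Σt_A = 31.84 km; Σt_B = 9.499 km; Σ(ρt)_A = 93032; Σ(ρt)_B = 22525.32 (in km·kg/m³).
e = (31.84 − 9.499) − (93032 − 22525.32) / 3240 = 0.58 km.

0.58 km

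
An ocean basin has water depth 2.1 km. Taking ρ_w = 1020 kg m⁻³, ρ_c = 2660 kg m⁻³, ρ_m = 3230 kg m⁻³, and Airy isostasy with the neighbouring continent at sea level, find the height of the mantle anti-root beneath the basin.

Isostatic balance requires: replacing crust with seawater at the top is compensated by replacing crust with mantle at the base: d (ρ_c − ρ_w) = a (ρ_m − ρ_c).
a = d (ρ_c − ρ_w)/(ρ_m − ρ_c) = 2.1 km × 1640/570 = 6.04 km.

6.04 km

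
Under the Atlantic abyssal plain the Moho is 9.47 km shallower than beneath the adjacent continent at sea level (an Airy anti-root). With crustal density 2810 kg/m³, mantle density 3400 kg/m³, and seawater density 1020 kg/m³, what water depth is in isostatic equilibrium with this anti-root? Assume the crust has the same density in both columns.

3.12 km

Replacing a thickness d of crust by seawater at the top must be balanced by replacing crust with mantle at the base: d (ρ_c − ρ_w) = a (ρ_m − ρ_c).
d = a (ρ_m − ρ_c)/(ρ_c − ρ_w) = 9.47 km × 590/1790 = 3.12 km.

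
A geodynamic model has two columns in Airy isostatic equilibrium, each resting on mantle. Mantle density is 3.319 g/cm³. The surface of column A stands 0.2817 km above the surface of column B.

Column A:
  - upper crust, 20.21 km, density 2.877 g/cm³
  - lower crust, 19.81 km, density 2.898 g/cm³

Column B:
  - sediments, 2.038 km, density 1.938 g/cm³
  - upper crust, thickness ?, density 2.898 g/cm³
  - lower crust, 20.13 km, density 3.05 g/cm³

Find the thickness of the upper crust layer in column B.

19.3 km

Take the compensation level at the base of the deeper column (depth z_c below the surface of column A) and equate Σ ρ_i t_i down to z_c; mantle fills any gap and the z_c terms cancel.
Column A: 20.21×2.877 + 19.81×2.898 + (z_c − 40.02)×3.319
Column B: 0.2817×0 + 2.038×1.938 + x×2.898 + 20.13×3.05 + (z_c − 0.2817 − 22.168 − x)×3.319
The z_c×3.319 term appears on both sides and cancels. Collect the known terms of each column as K = Σ(ρt)_known − 3.319 × (depth of known layers): K_A = 115.55355 − 3.319×40.02 = −17.27283; K_B = 65.346144 − 3.319×(0.2817 + 22.168) = −9.1644103.
Balance: K_A = K_B − x×(3.319 − 2.898), so x = (K_B − K_A)/(3.319 − 2.898) = 8.10842/0.421 = 19.3 km.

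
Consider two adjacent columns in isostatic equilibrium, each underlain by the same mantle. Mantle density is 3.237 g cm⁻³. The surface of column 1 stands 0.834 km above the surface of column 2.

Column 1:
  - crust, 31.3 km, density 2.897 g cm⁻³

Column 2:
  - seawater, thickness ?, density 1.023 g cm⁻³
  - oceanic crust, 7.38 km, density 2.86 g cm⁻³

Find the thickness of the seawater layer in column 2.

Take the compensation level at the base of the deeper column (depth z_c below the surface of column 1) and equate Σ ρ_i t_i down to z_c; mantle fills any gap and the z_c terms cancel.
Column 1: 31.3×2.897 + (z_c − 31.3)×3.237
Column 2: 0.834×0 + x×1.023 + 7.38×2.86 + (z_c − 0.834 − 7.38 − x)×3.237
The z_c×3.237 term appears on both sides and cancels. Collect the known terms of each column as K = Σ(ρt)_known − 3.237 × (depth of known layers): K_1 = 90.6761 − 3.237×31.3 = −10.642; K_2 = 21.1068 − 3.237×(0.834 + 7.38) = −5.481918.
Balance: K_1 = K_2 − x×(3.237 − 1.023), so x = (K_2 − K_1)/(3.237 − 1.023) = 5.16008/2.214 = 2.33 km.

2.33 km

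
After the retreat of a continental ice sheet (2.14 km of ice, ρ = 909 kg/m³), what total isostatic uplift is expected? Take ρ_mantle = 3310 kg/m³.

Removing the load lets mantle flow back in; uplift u satisfies ρ_ice t = ρ_m u.
u = t ρ_ice/ρ_m = 2.14 km × 909/3310 = 0.588 km.

0.588 km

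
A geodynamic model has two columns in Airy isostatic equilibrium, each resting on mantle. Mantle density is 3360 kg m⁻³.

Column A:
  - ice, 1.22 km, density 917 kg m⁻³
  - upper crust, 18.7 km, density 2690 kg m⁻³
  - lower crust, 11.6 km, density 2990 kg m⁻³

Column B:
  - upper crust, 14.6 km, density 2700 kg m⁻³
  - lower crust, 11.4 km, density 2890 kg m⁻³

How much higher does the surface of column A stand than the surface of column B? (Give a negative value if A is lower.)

1.43 km

For any compensation level in the mantle, the mantle terms cancel and isostasy reduces to e = (Σt_A − Σt_B) − (Σ(ρt)_A − Σ(ρt)_B) / ρ_m.
Σt_A = 31.52 km; Σt_B = 26 km; Σ(ρt)_A = 86105.74; Σ(ρt)_B = 72366 (in km·kg m⁻³).
e = (31.52 − 26) − (86105.74 − 72366) / 3360 = 1.43 km.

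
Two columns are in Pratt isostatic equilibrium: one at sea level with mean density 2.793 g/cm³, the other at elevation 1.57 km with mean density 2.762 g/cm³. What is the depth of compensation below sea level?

140 km

ρ_ref D = ρ (D + h) → D (ρ_ref − ρ) = ρ h.
D = ρ h/(ρ_ref − ρ) = 2.762 × 1.57 km/(2.793 − 2.762) = 140 km.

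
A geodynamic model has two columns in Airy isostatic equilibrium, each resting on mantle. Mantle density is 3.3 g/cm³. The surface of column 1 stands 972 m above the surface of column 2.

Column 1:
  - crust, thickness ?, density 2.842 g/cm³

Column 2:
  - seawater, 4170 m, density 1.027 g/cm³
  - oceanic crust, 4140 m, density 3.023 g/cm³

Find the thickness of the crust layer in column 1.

30200 m

Take the compensation level at the base of the deeper column (depth z_c below the surface of column 1) and equate Σ ρ_i t_i down to z_c; mantle fills any gap and the z_c terms cancel.
Column 1: x×2.842 + (z_c − 0 − x)×3.3
Column 2: 972×0 + 4170×1.027 + 4140×3.023 + (z_c − 972 − 8310)×3.3
The z_c×3.3 term appears on both sides and cancels. Collect the known terms of each column as K = Σ(ρt)_known − 3.3 × (depth of known layers): K_1 = 0 − 3.3×0 = 0; K_2 = 16797.81 − 3.3×(972 + 8310) = −13832.79.
Balance: K_1 − x×(3.3 − 2.842) = K_2, so x = (K_1 − K_2)/(3.3 − 2.842) = 13832.8/0.458 = 30200 m.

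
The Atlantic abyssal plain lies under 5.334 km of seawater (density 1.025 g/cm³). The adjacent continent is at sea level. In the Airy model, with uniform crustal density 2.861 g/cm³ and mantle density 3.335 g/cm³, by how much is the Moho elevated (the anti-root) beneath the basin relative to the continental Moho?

20.7 km

By Archimedes' principle applied to the lithosphere: replacing crust with seawater at the top is compensated by replacing crust with mantle at the base: d (ρ_c − ρ_w) = a (ρ_m − ρ_c).
a = d (ρ_c − ρ_w)/(ρ_m − ρ_c) = 5.334 km × 1.836/0.474 = 20.7 km.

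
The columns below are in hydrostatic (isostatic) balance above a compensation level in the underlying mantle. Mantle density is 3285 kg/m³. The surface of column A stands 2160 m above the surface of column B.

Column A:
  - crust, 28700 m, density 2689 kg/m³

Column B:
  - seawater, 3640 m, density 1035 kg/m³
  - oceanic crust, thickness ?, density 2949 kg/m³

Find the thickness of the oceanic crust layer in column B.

5420 m

Take the compensation level at the base of the deeper column (depth z_c below the surface of column A) and equate Σ ρ_i t_i down to z_c; mantle fills any gap and the z_c terms cancel.
Column A: 28700×2689 + (z_c − 28700)×3285
Column B: 2160×0 + 3640×1035 + x×2949 + (z_c − 2160 − 3640 − x)×3285
The z_c×3285 term appears on both sides and cancels. Collect the known terms of each column as K = Σ(ρt)_known − 3285 × (depth of known layers): K_A = 77174300 − 3285×28700 = −17105200; K_B = 3767400 − 3285×(2160 + 3640) = −15285600.
Balance: K_A = K_B − x×(3285 − 2949), so x = (K_B − K_A)/(3285 − 2949) = 1819600/336 = 5420 m.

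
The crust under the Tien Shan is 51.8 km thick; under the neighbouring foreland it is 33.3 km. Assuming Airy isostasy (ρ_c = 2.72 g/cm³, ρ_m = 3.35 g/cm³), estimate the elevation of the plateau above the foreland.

Excess crust Δ = 51.8 km − 33.3 km = 18.5 km, split between elevation h and root r with h + r = Δ.
Airy balance ρ_c h = (ρ_m − ρ_c) r gives r = h ρ_c/(ρ_m − ρ_c), so h (1 + ρ_c/(ρ_m − ρ_c)) = Δ, i.e. h = Δ (ρ_m − ρ_c)/ρ_m.
h = 18.5 km × 0.63/3.35 = 3.48 km.

3.48 km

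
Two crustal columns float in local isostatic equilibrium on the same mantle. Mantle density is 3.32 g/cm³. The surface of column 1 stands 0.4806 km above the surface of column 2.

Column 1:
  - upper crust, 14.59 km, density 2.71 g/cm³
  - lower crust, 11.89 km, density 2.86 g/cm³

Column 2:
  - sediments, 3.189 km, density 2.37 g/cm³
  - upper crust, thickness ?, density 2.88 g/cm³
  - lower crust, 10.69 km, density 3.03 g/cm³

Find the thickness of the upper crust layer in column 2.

Take the compensation level at the base of the deeper column (depth z_c below the surface of column 1) and equate Σ ρ_i t_i down to z_c; mantle fills any gap and the z_c terms cancel.
Column 1: 14.59×2.71 + 11.89×2.86 + (z_c − 26.48)×3.32
Column 2: 0.4806×0 + 3.189×2.37 + x×2.88 + 10.69×3.03 + (z_c − 0.4806 − 13.879 − x)×3.32
The z_c×3.32 term appears on both sides and cancels. Collect the known terms of each column as K = Σ(ρt)_known − 3.32 × (depth of known layers): K_1 = 73.5443 − 3.32×26.48 = −14.3693; K_2 = 39.94863 − 3.32×(0.4806 + 13.879) = −7.725242.
Balance: K_1 = K_2 − x×(3.32 − 2.88), so x = (K_2 − K_1)/(3.32 − 2.88) = 6.64406/0.44 = 15.1 km.

15.1 km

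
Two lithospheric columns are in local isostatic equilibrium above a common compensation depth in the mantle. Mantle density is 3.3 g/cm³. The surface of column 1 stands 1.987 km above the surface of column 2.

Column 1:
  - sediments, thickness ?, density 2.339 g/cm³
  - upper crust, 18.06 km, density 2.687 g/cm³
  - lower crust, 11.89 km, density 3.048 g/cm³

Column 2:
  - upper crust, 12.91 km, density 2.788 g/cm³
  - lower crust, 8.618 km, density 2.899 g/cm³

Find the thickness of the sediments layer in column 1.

Take the compensation level at the base of the deeper column (depth z_c below the surface of column 1) and equate Σ ρ_i t_i down to z_c; mantle fills any gap and the z_c terms cancel.
Column 1: x×2.339 + 18.06×2.687 + 11.89×3.048 + (z_c − 29.95 − x)×3.3
Column 2: 1.987×0 + 12.91×2.788 + 8.618×2.899 + (z_c − 1.987 − 21.528)×3.3
The z_c×3.3 term appears on both sides and cancels. Collect the known terms of each column as K = Σ(ρt)_known − 3.3 × (depth of known layers): K_1 = 84.76794 − 3.3×29.95 = −14.06706; K_2 = 60.976662 − 3.3×(1.987 + 21.528) = −16.622838.
Balance: K_1 − x×(3.3 − 2.339) = K_2, so x = (K_1 − K_2)/(3.3 − 2.339) = 2.55578/0.961 = 2.66 km.

2.66 km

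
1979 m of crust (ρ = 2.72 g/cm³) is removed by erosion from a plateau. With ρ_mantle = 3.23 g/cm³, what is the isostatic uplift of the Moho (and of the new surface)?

1670 m

Unloading: uplift u = e ρ_c/ρ_m = 1979 m × 2.72/3.23 = 1670 m.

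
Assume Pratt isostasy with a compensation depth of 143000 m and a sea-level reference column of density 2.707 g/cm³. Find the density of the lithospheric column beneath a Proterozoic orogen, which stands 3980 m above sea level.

Pratt balance: ρ_ref D = ρ (D + h).
ρ = ρ_ref D/(D + h) = 2.707 × 143000 m/(143000 m + 3980 m) = 2.63 g/cm³.

2.63 g/cm³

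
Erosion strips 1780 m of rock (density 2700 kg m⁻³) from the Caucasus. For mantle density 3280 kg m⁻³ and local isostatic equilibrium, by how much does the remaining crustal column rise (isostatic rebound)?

Unloading: uplift u = e ρ_c/ρ_m = 1780 m × 2700/3280 = 1470 m.

1470 m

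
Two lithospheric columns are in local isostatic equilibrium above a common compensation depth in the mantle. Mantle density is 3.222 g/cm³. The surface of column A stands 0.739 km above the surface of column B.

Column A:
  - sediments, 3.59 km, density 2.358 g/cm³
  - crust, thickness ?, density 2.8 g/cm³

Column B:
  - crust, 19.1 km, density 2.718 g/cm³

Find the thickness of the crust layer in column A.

Take the compensation level at the base of the deeper column (depth z_c below the surface of column A) and equate Σ ρ_i t_i down to z_c; mantle fills any gap and the z_c terms cancel.
Column A: 3.59×2.358 + x×2.8 + (z_c − 3.59 − x)×3.222
Column B: 0.739×0 + 19.1×2.718 + (z_c − 0.739 − 19.1)×3.222
The z_c×3.222 term appears on both sides and cancels. Collect the known terms of each column as K = Σ(ρt)_known − 3.222 × (depth of known layers): K_A = 8.46522 − 3.222×3.59 = −3.10176; K_B = 51.9138 − 3.222×(0.739 + 19.1) = −12.007458.
Balance: K_A − x×(3.222 − 2.8) = K_B, so x = (K_A − K_B)/(3.222 − 2.8) = 8.9057/0.422 = 21.1 km.

21.1 km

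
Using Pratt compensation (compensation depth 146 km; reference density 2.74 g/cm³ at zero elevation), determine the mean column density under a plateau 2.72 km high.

Pratt balance: ρ_ref D = ρ (D + h).
ρ = ρ_ref D/(D + h) = 2.74 × 146 km/(146 km + 2.72 km) = 2.69 g/cm³.

2.69 g/cm³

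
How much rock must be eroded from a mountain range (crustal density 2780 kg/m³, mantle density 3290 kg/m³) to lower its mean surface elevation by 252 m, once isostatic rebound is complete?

1630 m

Net drop Δ = e − u = e − e ρ_c/ρ_m = e (ρ_m − ρ_c)/ρ_m.
e = Δ ρ_m/(ρ_m − ρ_c) = 252 m × 3290/510 = 1630 m.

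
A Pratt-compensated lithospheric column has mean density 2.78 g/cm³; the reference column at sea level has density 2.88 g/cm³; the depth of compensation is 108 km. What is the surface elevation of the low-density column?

ρ_ref D = ρ (D + h) → h = D (ρ_ref − ρ)/ρ.
h = 108 km × (2.88 − 2.78)/2.78 = 3.88 km.

3.88 km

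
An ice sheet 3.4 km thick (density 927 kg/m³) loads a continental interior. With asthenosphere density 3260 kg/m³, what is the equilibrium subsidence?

0.967 km

Balancing pressure at the compensation depth: the ice load ρ_ice t is balanced by mantle displaced below, ρ_m s.
s = t ρ_ice / ρ_m = 3.4 km × 927/3260 = 0.967 km.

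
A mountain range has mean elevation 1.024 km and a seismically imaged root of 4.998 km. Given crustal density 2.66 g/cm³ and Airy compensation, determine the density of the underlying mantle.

3.2 g/cm³

Airy balance: ρ_c h = (ρ_m − ρ_c) r → ρ_m = ρ_c (1 + h/r).
ρ_m = 2.66 × (1 + 1.024 km/4.998 km) = 3.2 g/cm³.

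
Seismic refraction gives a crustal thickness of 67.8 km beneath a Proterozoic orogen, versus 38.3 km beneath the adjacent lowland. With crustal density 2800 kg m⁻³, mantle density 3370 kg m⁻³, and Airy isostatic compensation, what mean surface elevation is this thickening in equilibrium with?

Excess crust Δ = 67.8 km − 38.3 km = 29.5 km, split between elevation h and root r with h + r = Δ.
Airy balance ρ_c h = (ρ_m − ρ_c) r gives r = h ρ_c/(ρ_m − ρ_c), so h (1 + ρ_c/(ρ_m − ρ_c)) = Δ, i.e. h = Δ (ρ_m − ρ_c)/ρ_m.
h = 29.5 km × 570/3370 = 4.99 km.

4.99 km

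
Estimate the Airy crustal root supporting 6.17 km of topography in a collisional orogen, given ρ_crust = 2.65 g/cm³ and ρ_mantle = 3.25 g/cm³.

27.3 km

For local isostatic compensation: the weight of the topography is balanced by the buoyancy of the root, ρ_c h = (ρ_m − ρ_c) r.
r = h · ρ_c / (ρ_m − ρ_c) = 6.17 km × 2.65 / (3.25 − 2.65) = 27.3 km.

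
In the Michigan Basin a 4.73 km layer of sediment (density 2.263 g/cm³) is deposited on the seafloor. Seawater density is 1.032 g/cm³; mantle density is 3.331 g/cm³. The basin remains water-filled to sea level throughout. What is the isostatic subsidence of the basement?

2.53 km

Submarine loading: the sediment displaces seawater, and the subsidence is in turn flooded, so s (ρ_m − ρ_w) = t (ρ_sed − ρ_w).
s = 4.73 km × (2.263 − 1.032) / (3.331 − 1.032) = 2.53 km.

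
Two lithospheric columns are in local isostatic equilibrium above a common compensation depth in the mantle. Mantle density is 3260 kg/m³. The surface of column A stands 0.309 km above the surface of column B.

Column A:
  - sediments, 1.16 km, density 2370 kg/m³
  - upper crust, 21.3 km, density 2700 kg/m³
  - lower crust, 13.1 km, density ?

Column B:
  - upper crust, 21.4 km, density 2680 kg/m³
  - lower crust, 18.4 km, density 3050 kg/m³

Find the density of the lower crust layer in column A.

2930 kg/m³

Take the compensation level at the base of the deeper column (depth z_c below the surface of column A) and equate Σ ρ_i t_i down to z_c; mantle fills any gap and the z_c terms cancel.
Column A: 1.16×2370 + 21.3×2700 + 13.1×ρ + (z_c − 35.56)×3260
Column B: 0.309×0 + 21.4×2680 + 18.4×3050 + (z_c − 0.309 − 39.8)×3260
The z_c×3260 term appears on both sides and cancels. Collect the known terms of each column as K = Σ(ρt)_known − 3260 × (depth of known layers): K_A = 60259.2 − 3260×35.56 = −55666.4; K_B = 113472 − 3260×(0.309 + 39.8) = −17283.34.
Balance: K_A + 13.1×ρ = K_B, so ρ = (K_B − K_A)/13.1 = 38383.1/13.1 = 2930 kg/m³.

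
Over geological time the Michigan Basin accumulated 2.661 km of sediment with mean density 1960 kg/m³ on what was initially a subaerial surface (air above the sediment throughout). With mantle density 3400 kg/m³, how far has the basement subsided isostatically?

1.53 km

Subaerial load: s = t ρ_sed / ρ_m = 2.661 km × 1960/3400 = 1.53 km.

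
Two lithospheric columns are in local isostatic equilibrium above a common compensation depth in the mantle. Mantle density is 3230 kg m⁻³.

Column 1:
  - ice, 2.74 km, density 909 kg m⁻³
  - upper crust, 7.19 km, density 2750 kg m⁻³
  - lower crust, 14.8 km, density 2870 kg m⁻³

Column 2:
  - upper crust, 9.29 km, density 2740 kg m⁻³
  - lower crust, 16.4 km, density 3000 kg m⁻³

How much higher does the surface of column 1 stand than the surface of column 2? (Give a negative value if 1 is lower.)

2.11 km

For any compensation level in the mantle, the mantle terms cancel and isostasy reduces to e = (Σt_1 − Σt_2) − (Σ(ρt)_1 − Σ(ρt)_2) / ρ_m.
Σt_1 = 24.73 km; Σt_2 = 25.69 km; Σ(ρt)_1 = 64739.16; Σ(ρt)_2 = 74654.6 (in km·kg m⁻³).
e = (24.73 − 25.69) − (64739.16 − 74654.6) / 3230 = 2.11 km.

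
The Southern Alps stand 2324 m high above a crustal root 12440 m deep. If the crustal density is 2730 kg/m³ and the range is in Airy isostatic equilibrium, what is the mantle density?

Airy balance: ρ_c h = (ρ_m − ρ_c) r → ρ_m = ρ_c (1 + h/r).
ρ_m = 2730 × (1 + 2324 m/12440 m) = 3240 kg/m³.

3240 kg/m³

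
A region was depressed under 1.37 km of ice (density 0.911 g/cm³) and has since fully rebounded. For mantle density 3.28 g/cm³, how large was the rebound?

Removing the load lets mantle flow back in; uplift u satisfies ρ_ice t = ρ_m u.
u = t ρ_ice/ρ_m = 1.37 km × 0.911/3.28 = 0.381 km.

0.381 km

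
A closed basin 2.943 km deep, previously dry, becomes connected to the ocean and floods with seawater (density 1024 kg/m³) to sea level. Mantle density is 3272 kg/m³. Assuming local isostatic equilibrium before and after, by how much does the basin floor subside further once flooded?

1.34 km

After flooding the water column is d + s deep. Its weight must equal the weight of mantle displaced by the extra subsidence s: (d + s) ρ_w = s ρ_m.
s = d ρ_w / (ρ_m − ρ_w) = 2.943 km × 1024/(3272 − 1024) = 1.34 km.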